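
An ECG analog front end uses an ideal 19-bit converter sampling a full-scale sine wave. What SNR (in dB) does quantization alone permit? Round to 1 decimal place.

116.1 dB

SNR = 6.02·19 + 1.76 = 116.14 dB.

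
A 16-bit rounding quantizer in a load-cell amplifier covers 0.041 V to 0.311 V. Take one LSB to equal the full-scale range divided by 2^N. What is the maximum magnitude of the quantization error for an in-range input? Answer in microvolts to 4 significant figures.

2.060 µV

Range = 0.311 − (0.041) = 0.27 V.
One LSB is 0.27 V / 65536 = 4.11987 µV.
|e|_max = LSB/2 = 2.060 µV.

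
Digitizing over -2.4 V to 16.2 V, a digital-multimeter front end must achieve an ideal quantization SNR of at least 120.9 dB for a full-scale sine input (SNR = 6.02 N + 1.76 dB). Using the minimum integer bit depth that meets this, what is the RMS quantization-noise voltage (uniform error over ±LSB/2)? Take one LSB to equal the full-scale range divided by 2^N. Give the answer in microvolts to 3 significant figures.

The full-scale span is 16.2 − (-2.4) = 18.6 V.
Solving 6.02 N ≥ 120.9 − 1.76: N ≥ 19.791. Round up → N = 20.
LSB = 18.6 V / 2^20 = 17.738 µV.
V_rms = LSB/√12 = 5.12 µV.

5.12 µV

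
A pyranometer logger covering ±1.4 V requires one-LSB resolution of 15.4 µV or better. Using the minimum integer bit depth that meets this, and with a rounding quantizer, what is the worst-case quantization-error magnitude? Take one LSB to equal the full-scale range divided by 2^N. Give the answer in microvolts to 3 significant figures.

5.34 µV

The full-scale span is 1.4 − (-1.4) = 2.8 V.
Levels needed ≥ 2.8/15.4 µV = 181800. 2^18 = 262144 suffices, so N_min = 18.
One LSB is 2.8 V / 262144 = 10.681 µV.
|e|_max = LSB/2 = 5.34 µV.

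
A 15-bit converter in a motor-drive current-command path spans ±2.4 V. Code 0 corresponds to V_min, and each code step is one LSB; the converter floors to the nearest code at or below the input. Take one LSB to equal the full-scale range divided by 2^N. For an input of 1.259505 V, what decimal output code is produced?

24982

Range = 2.4 − (-2.4) = 4.8 V. LSB = 4.8 V / 2^15 ≈ 146.5 µV.
code = ⌊(V_in − V_min)/LSB⌋ = ⌊(V_in − V_min) × 2^15 / range⌋
     = ⌊(1.259505 − (-2.4)) × 32768 / 4.8⌋ = ⌊3.659505 × 32768/4.8⌋
     = ⌊24982.221⌋ = 24982.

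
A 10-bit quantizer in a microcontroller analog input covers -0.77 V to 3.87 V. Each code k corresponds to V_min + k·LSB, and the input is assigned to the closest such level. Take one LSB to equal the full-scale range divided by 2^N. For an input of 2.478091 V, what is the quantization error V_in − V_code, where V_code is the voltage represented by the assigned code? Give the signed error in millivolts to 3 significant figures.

Range = 3.87 − (-0.77) = 4.64 V. LSB = 4.64 V / 2^10 ≈ 4.531 mV.
(V_in − V_min)/LSB = (2.478091 − (-0.77)) × 1024/4.64 = 716.8201 → nearest code k = 717.
V_code = -0.77 + (717/1024) × 4.64 = 2.478906250 V.
V_in − V_code = 2.478091 − (2.478906250) = −0.815 mV.

−0.815 mV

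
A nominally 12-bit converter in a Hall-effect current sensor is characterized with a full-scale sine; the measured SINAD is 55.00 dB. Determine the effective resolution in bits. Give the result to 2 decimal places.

Inverting SNR = 6.02 N + 1.76: N_eff = (55.00 − 1.76)/6.02 = 8.8439.

8.84 bits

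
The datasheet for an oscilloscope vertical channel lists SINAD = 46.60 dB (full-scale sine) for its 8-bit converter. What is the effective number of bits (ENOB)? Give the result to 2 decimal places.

ENOB = (SINAD − 1.76) / 6.02 = (46.60 − 1.76) / 6.02 = 44.84 / 6.02 = 7.4485.

7.45 bits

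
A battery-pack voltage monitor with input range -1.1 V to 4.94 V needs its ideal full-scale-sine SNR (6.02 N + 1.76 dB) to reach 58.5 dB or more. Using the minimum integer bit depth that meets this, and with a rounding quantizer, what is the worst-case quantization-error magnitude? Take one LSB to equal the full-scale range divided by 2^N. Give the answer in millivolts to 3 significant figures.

2.95 mV

Full-scale range = 4.94 V − (-1.1 V) = 6.04 V.
Solving 6.02 N ≥ 58.5 − 1.76: N ≥ 9.425. Round up → N = 10.
LSB = 6.04 V / 2^10 = 5.8984 mV.
Max error for round-to-nearest is LSB/2 = 2.95 mV.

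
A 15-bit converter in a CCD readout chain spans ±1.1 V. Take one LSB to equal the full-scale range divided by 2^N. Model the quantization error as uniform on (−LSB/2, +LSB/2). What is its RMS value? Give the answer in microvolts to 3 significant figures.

19.4 µV

Span: 1.1 V − (-1.1 V) = 2.2 V.
Step size = 2.2/32768 V = 67.139 µV.
RMS of a uniform error over width LSB is LSB/√12 = 19.4 µV.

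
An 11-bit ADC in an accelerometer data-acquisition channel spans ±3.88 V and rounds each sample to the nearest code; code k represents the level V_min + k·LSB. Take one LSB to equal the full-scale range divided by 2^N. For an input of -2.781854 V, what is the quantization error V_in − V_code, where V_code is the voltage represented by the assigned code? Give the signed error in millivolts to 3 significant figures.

−0.682 mV

The full-scale span is 3.88 − (-3.88) = 7.76 V. LSB = 7.76 V / 2^11 ≈ 3.789 mV.
Position in LSBs: (-2.781854 − (-3.88)) × 2048/7.76 = 289.8200; rounding gives k = 290.
Reconstructed level: -3.88 + 290 × 7.76/2048 V = -2.781171875 V.
V_in − V_code = -2.781854 − (-2.781171875) = −0.682 mV.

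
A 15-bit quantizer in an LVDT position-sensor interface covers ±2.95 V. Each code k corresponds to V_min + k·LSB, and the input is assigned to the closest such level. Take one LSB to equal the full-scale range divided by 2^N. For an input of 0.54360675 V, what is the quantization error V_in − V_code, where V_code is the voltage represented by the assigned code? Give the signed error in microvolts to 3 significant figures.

Full-scale range = 2.95 V − (-2.95 V) = 5.9 V. LSB = 5.9 V / 2^15 ≈ 180.1 µV.
(V_in − V_min)/LSB = (0.54360675 − (-2.95)) × 32768/5.9 = 19403.1366 → nearest code k = 19403.
V_code = V_min + k × range/2^15 = -2.95 + 19403 × 5.9/32768 = 0.54358215332 V.
Error = V_in − V_code = 0.54360675 − (0.54358215332) = +24.6 µV.

+24.6 µV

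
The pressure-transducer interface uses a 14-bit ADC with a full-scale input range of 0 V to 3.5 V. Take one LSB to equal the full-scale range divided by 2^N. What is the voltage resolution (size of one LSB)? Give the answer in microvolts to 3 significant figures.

214 µV

Span = 3.5 V.
2^14 = 16384 levels.
LSB = 3.5 V / 2^14 = 214 µV.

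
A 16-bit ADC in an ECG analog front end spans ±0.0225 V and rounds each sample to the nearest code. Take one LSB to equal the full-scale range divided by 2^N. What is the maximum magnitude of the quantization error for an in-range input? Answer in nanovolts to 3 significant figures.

343 nV

Span: 0.0225 V − (-0.0225 V) = 0.045 V.
LSB = 0.045 V / 2^16 = 0.68665 µV.
|e|_max = LSB/2 = 343 nV.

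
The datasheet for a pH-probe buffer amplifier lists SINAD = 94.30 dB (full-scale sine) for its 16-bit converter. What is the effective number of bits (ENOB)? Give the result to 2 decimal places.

15.37 bits

Inverting SNR = 6.02 N + 1.76: N_eff = (94.30 − 1.76)/6.02 = 15.3721.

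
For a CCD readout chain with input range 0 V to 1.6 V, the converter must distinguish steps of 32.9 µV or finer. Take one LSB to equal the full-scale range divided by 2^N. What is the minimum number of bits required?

16 bits

Span = 1.6 V.
1.6 V / 32.9 µV = 48630. Since 2^15 = 32768 and 2^16 = 65536, N = 16.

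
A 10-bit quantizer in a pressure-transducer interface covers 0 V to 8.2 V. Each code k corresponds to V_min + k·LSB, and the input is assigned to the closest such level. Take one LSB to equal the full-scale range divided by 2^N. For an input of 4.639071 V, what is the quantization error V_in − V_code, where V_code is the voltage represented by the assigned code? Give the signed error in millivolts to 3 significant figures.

+2.55 mV

Range is 8.2 V. LSB = 8.2 V / 2^10 ≈ 8.008 mV.
Position in LSBs: (4.639071 − (0)) × 1024/8.2 = 579.3181; rounding gives k = 579.
V_code = 0 + (579/1024) × 8.2 = 4.636523438 V.
e = 4.639071 − (4.636523438) = +2.55 mV.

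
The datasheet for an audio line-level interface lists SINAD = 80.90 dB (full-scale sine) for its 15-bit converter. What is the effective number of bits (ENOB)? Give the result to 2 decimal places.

ENOB = (80.90 − 1.76)/6.02 = 13.1462 bits.

13.15 bits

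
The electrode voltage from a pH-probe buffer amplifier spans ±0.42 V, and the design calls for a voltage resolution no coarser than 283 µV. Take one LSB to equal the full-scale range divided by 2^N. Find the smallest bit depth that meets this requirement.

The full-scale span is 0.42 − (-0.42) = 0.84 V.
Need 2^N ≥ 0.84 V / 283 µV = 2968 → N_min = 12.

12 bits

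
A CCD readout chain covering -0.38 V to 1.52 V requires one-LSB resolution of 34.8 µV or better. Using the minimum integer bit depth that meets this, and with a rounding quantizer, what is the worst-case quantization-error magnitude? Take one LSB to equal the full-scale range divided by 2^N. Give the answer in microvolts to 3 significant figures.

Span: 1.52 V − (-0.38 V) = 1.9 V.
1.9 V / 34.8 µV = 54600. Since 2^15 = 32768 and 2^16 = 65536, N = 16.
LSB = 1.9 V / 2^16 = 28.992 µV.
|e|_max = LSB/2 = 14.5 µV.

14.5 µV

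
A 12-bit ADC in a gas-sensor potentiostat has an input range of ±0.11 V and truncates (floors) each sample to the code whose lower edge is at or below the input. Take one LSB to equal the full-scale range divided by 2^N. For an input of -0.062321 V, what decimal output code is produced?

Range = 0.11 − (-0.11) = 0.22 V. LSB = 0.22 V / 2^12 ≈ 53.71 µV.
(V_in − V_min) × 2^12/range = (-0.062321 − (-0.11)) × 4096/0.22 = 887.696.
Floor → code = 887.

887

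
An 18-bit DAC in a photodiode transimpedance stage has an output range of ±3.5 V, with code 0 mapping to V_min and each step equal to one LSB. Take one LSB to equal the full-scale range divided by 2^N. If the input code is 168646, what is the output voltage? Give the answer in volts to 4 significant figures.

Range = 3.5 − (-3.5) = 7 V. LSB = 7 V / 2^18.
Output = V_min + (168646/262144) × range = -3.5 + 0.643333 × 7 V
      = -3.5 V + 4.50333 V = 1.00333 V.

1.003 V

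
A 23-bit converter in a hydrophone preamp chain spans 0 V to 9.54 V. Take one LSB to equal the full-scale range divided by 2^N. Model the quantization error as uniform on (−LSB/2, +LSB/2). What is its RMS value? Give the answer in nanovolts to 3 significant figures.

328 nV

V_FS = 9.54 V.
LSB = 9.54 V ÷ 2^23 = 9.54/8388608 V = 1.1373 µV.
RMS of a uniform error over width LSB is LSB/√12 = 328 nV.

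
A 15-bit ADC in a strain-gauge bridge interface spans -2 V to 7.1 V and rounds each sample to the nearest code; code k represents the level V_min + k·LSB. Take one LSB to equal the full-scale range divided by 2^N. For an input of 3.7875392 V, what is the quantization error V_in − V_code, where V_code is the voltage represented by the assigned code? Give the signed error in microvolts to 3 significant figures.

+63.6 µV

Full-scale range = 7.1 V − (-2 V) = 9.1 V. LSB = 9.1 V / 2^15 ≈ 277.7 µV.
Position in LSBs: (3.7875392 − (-2)) × 32768/9.1 = 20840.2291; rounding gives k = 20840.
V_code = V_min + k × range/2^15 = -2 + 20840 × 9.1/32768 = 3.7874755859 V.
Error = V_in − V_code = 3.7875392 − (3.7874755859) = +63.6 µV.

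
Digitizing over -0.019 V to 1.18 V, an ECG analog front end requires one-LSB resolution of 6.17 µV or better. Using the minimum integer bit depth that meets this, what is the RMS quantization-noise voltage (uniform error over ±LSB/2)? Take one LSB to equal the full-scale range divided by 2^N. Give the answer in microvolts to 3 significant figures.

1.32 µV

Span: 1.18 V − (-0.019 V) = 1.199 V.
Levels needed ≥ 1.199/6.17 µV = 194300. 2^18 = 262144 suffices, so N_min = 18.
LSB = 1.199 V ÷ 2^18 = 1.199/262144 V = 4.5738 µV.
RMS noise = LSB/√12 = 1.32 µV.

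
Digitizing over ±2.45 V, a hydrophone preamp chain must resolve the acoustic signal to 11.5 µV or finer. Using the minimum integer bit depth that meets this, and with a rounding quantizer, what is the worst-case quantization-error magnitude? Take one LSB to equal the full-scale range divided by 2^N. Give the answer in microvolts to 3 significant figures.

Full-scale range = 2.45 V − (-2.45 V) = 4.9 V.
4.9 V / 11.5 µV = 426100. Since 2^18 = 262144 and 2^19 = 524288, N = 19.
LSB = 4.9 V ÷ 2^19 = 4.9/524288 V = 9.3460 µV.
Half an LSB is 4.67 µV.

4.67 µV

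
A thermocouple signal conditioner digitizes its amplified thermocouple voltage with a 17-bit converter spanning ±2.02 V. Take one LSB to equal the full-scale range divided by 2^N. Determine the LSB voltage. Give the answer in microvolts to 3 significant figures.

Full-scale range = 2.02 V − (-2.02 V) = 4.04 V.
2^17 = 131072 levels.
LSB = 4.04 V ÷ 2^17 = 4.04/131072 V = 30.8 µV.

30.8 µV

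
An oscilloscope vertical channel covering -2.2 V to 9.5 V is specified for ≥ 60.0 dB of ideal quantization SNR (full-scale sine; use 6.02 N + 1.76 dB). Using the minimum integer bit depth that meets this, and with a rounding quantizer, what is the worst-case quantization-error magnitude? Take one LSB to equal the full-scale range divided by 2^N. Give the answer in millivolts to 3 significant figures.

Range = 9.5 − (-2.2) = 11.7 V.
N ≥ (60.0 − 1.76)/6.02 = 9.674 → N_min = 10.
LSB = 11.7 V / 2^10 = 11.426 mV.
Half an LSB is 5.71 mV.

5.71 mV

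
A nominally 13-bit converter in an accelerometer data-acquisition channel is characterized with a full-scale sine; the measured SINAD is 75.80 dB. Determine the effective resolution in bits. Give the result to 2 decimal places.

12.30 bits

ENOB = (SINAD − 1.76) / 6.02 = (75.80 − 1.76) / 6.02 = 74.04 / 6.02 = 12.2990.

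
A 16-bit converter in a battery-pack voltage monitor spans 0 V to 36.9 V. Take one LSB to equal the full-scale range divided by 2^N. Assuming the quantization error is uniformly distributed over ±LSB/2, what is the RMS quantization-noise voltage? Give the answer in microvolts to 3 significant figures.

163 µV

Span = 36.9 V.
One LSB is 36.9 V / 65536 = 0.56305 mV.
σ_q = LSB/√12 = 0.56305 mV/3.4641 = 163 µV.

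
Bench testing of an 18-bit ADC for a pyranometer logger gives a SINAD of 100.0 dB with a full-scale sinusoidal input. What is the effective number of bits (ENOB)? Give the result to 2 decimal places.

16.32 bits

ENOB = (SINAD − 1.76) / 6.02 = (100.0 − 1.76) / 6.02 = 98.24 / 6.02 = 16.3189.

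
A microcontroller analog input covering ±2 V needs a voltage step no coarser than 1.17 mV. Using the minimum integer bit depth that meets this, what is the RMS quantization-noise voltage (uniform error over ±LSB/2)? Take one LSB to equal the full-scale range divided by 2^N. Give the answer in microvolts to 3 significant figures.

Full-scale range = 2 V − (-2 V) = 4 V.
Need 2^N ≥ 4 V / 1.17 mV = 3419 → N_min = 12.
LSB = 4 V / 2^12 = 0.97656 mV.
σ_q = LSB/√12 = 0.97656 mV/3.4641 = 282 µV.

282 µV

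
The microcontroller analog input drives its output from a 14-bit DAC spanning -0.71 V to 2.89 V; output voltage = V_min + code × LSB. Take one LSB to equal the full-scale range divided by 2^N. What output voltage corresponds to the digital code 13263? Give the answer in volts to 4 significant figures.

2.204 V

Span: 2.89 V − (-0.71 V) = 3.6 V. LSB = 3.6 V / 2^14.
V_out = V_min + code × LSB = -0.71 V + 13263 × 3.6 V / 16384
      = -0.71 + 2.91423 = 2.20423 V.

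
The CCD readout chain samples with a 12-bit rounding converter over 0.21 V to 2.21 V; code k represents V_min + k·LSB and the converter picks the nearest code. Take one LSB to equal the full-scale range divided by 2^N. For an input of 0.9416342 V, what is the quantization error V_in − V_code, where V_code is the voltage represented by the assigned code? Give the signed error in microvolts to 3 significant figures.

+189 µV

Span: 2.21 V − (0.21 V) = 2 V. LSB = 2 V / 2^12 ≈ 488.3 µV.
(0.9416342 − (0.21)) / LSB = 0.7316342 × 4096/2 = 1498.3868. Nearest integer: k = 1498.
Reconstructed level: 0.21 + 1498 × 2/4096 V = 0.9414453125 V.
e = 0.9416342 − (0.9414453125) = +189 µV.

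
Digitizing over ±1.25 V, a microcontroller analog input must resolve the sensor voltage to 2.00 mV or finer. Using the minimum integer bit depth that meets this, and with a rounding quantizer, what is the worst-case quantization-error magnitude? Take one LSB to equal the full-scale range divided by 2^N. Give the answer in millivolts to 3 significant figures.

0.610 mV

Range = 1.25 − (-1.25) = 2.5 V.
Required number of levels: 2.5/2.00 mV = 1250.0; smallest N with 2^N ≥ that is 11.
Step size = 2.5/2048 V = 1.2207 mV.
Half an LSB is 0.610 mV.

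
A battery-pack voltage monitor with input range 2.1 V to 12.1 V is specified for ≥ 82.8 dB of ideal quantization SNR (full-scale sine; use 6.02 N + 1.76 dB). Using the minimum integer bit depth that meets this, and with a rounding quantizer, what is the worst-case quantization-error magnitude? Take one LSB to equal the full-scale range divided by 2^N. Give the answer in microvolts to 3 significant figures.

305 µV

The full-scale span is 12.1 − (2.1) = 10 V.
Solving 6.02 N ≥ 82.8 − 1.76: N ≥ 13.462. Round up → N = 14.
LSB = 10 V ÷ 2^14 = 10/16384 V = 0.61035 mV.
Half an LSB is 305 µV.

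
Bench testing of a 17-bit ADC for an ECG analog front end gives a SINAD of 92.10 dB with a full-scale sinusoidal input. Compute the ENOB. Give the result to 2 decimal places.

(92.10 − 1.76) / 6.02 = 90.34/6.02 = 15.0066 effective bits.

15.01 bits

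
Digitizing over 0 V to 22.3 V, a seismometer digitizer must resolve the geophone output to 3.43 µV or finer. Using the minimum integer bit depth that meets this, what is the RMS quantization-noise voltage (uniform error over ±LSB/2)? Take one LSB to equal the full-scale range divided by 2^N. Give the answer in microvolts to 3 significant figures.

V_FS = 22.3 V.
22.3 V / 3.43 µV = 6.501e6. Since 2^22 = 4194304 and 2^23 = 8388608, N = 23.
LSB = 22.3 V / 2^23 = 2.6584 µV.
RMS noise = LSB/√12 = 0.767 µV.

0.767 µV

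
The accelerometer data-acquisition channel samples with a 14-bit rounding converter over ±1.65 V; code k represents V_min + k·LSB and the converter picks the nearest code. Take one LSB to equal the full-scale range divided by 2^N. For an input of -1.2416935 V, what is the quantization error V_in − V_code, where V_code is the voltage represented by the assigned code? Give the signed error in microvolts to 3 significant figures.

+36.2 µV

Span: 1.65 V − (-1.65 V) = 3.3 V. LSB = 3.3 V / 2^14 ≈ 201.4 µV.
(V_in − V_min)/LSB = (-1.2416935 − (-1.65)) × 16384/3.3 = 2027.1799 → nearest code k = 2027.
V_code = -1.65 + (2027/16384) × 3.3 = -1.2417297363 V.
Error = V_in − V_code = -1.2416935 − (-1.2417297363) = +36.2 µV.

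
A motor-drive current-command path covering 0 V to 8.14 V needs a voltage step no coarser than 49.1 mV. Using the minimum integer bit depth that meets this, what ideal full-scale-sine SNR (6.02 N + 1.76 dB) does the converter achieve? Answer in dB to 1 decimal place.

V_FS = 8.14 V.
Need 2^N ≥ 8.14 V / 49.1 mV = 165.8 → N_min = 8.
Ideal SNR at N = 8: 6.02·8 + 1.76 = 49.9 dB.

49.9 dB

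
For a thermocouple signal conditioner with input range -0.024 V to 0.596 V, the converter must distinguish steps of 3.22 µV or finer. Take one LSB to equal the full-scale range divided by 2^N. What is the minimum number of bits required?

18 bits

The full-scale span is 0.596 − (-0.024) = 0.62 V.
Need 2^N ≥ 0.62 V / 3.22 µV = 192500 → N_min = 18.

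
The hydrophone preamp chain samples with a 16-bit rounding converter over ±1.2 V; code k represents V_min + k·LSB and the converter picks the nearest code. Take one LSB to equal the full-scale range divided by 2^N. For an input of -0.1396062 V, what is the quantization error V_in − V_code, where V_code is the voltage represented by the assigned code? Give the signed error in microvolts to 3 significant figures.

The full-scale span is 1.2 − (-1.2) = 2.4 V. LSB = 2.4 V / 2^16 ≈ 36.62 µV.
(V_in − V_min)/LSB = (-0.1396062 − (-1.2)) × 65536/2.4 = 28955.8200 → nearest code k = 28956.
V_code = -1.2 + (28956/65536) × 2.4 = -0.13959960938 V.
V_in − V_code = -0.1396062 − (-0.13959960938) = −6.59 µV.

−6.59 µV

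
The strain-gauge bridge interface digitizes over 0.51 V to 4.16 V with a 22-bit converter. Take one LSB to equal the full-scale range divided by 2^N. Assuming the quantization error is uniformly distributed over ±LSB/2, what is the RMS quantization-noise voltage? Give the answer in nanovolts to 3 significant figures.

Full-scale range = 4.16 V − (0.51 V) = 3.65 V.
LSB = 3.65 V ÷ 2^22 = 3.65/4194304 V = 0.87023 µV.
For a uniform distribution on [−LSB/2, +LSB/2], V_rms = LSB/√12 = 0.87023 µV/3.4641 = 251 nV.

251 nV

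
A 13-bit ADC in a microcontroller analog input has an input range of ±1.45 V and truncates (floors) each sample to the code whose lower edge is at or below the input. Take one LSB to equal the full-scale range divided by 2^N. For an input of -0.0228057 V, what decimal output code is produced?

Range = 1.45 − (-1.45) = 2.9 V. LSB = 2.9 V / 2^13 ≈ 354.0 µV.
V_in − V_min = -0.0228057 − (-1.45) = 1.4271943 V.
Divide by LSB: 1.4271943 × 8192/2.9 = 4031.5778.
Truncating gives code 4031.

4031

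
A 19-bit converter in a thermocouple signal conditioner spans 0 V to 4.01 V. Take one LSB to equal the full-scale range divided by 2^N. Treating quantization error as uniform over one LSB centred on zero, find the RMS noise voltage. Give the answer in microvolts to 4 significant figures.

V_FS = 4.01 V.
LSB = 4.01 V ÷ 2^19 = 4.01/524288 V = 7.64847 µV.
V_rms = LSB/√12 = 7.64847 µV / √12 = 2.208 µV.

2.208 µV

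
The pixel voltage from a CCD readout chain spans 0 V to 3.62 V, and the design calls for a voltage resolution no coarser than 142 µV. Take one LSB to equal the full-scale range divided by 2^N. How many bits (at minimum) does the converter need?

15 bits

V_FS = 3.62 V.
3.62 V / 142 µV = 25490. Since 2^14 = 16384 and 2^15 = 32768, N = 15.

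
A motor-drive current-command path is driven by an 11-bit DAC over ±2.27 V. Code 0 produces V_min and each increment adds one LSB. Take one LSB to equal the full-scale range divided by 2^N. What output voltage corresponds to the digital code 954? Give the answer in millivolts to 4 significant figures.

Full-scale range = 2.27 V − (-2.27 V) = 4.54 V. LSB = 4.54 V / 2^11.
V_out = V_min + code × LSB = -2.27 V + 954 × 4.54 V / 2048
      = -2.27 V + 2.11482 V = -0.155176 V.

-155.2 mV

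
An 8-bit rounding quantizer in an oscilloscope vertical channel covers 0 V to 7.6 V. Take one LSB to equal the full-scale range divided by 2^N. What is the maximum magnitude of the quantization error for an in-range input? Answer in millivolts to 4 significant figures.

14.84 mV

Full-scale range = 7.6 V.
LSB = 7.6 V / 2^8 = 29.6875 mV.
|e|_max = LSB/2 = 14.84 mV.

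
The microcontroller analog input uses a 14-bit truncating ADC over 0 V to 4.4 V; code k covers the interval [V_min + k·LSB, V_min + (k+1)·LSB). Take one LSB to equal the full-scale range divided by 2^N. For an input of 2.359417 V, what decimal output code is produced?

Span = 4.4 V. LSB = 4.4 V / 2^14 ≈ 268.6 µV.
V_in − V_min = 2.359417 − (0) = 2.359417 V.
Divide by LSB: 2.359417 × 16384/4.4 = 8785.6109.
Truncating gives code 8785.

8785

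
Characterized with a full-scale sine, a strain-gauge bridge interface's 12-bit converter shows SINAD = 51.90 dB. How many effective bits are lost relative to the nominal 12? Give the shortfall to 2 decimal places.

ENOB = (SINAD − 1.76)/6.02 = (51.90 − 1.76)/6.02 = 8.3289 bits.
Shortfall = 12 − 8.3289 = 3.6711 bits.

3.67 bits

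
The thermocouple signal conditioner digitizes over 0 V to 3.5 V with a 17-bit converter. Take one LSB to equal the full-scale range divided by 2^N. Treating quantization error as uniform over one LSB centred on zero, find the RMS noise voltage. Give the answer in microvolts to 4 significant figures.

Span = 3.5 V.
Step size = 3.5/131072 V = 26.7029 µV.
For a uniform distribution on [−LSB/2, +LSB/2], V_rms = LSB/√12 = 26.7029 µV/3.4641 = 7.708 µV.

7.708 µV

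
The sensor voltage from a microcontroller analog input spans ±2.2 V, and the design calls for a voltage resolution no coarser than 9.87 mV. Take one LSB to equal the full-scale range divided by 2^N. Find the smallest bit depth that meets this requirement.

9 bits

Full-scale range = 2.2 V − (-2.2 V) = 4.4 V.
4.4 V / 9.87 mV = 445.8. Since 2^8 = 256 and 2^9 = 512, N = 9.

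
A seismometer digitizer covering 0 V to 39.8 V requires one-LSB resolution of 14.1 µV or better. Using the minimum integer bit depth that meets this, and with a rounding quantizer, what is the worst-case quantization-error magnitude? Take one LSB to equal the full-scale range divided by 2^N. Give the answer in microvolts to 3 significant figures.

Span = 39.8 V.
Required number of levels: 39.8/14.1 µV = 2.8227e6; smallest N with 2^N ≥ that is 22.
Step size = 39.8/4194304 V = 9.4891 µV.
|e|_max = LSB/2 = 4.74 µV.

4.74 µV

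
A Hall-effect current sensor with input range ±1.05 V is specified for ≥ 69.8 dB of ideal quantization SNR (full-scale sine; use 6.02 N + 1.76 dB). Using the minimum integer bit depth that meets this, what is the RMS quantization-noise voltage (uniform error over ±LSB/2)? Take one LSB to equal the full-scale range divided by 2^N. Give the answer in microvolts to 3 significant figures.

The full-scale span is 1.05 − (-1.05) = 2.1 V.
Solving 6.02 N ≥ 69.8 − 1.76: N ≥ 11.302. Round up → N = 12.
Step size = 2.1/4096 V = 0.51270 mV.
σ_q = LSB/√12 = 0.51270 mV/3.4641 = 148 µV.

148 µV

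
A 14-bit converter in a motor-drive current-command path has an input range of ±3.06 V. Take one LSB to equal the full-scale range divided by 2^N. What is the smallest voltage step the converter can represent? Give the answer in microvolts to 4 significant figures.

Range = 3.06 − (-3.06) = 6.12 V.
There are 2^14 = 16384 steps.
Step size = 6.12/16384 V = 373.5 µV.

373.5 µV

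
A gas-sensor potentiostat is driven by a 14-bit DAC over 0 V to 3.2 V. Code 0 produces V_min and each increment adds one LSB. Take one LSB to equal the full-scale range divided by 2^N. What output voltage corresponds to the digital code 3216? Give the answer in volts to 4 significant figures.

Range is 3.2 V. LSB = 3.2 V / 2^14.
V_out = 0 + 3216 × (3.2/16384) V
      = 0 + 0.628125 = 0.628125 V.

0.6281 V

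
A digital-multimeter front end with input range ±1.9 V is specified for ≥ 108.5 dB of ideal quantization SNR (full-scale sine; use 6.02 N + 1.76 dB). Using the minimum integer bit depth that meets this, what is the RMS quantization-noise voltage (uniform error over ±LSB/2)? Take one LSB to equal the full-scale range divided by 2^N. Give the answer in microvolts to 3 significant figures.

4.18 µV

Span: 1.9 V − (-1.9 V) = 3.8 V.
N ≥ (108.5 − 1.76)/6.02 = 17.731 → N_min = 18.
LSB = 3.8 V / 2^18 = 14.496 µV.
RMS noise = LSB/√12 = 4.18 µV.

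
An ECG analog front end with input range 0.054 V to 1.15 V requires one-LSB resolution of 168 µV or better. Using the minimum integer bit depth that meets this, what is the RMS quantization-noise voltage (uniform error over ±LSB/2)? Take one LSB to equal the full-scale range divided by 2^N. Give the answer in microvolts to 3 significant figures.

38.6 µV

Full-scale range = 1.15 V − (0.054 V) = 1.096 V.
Need 2^N ≥ 1.096 V / 168 µV = 6524 → N_min = 13.
LSB = 1.096 V / 2^13 = 133.79 µV.
V_rms = LSB/√12 = 38.6 µV.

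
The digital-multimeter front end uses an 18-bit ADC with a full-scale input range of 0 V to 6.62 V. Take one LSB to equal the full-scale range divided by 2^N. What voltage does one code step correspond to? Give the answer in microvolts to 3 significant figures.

V_FS = 6.62 V.
There are 2^18 = 262144 steps.
Step size = 6.62/262144 V = 25.3 µV.

25.3 µV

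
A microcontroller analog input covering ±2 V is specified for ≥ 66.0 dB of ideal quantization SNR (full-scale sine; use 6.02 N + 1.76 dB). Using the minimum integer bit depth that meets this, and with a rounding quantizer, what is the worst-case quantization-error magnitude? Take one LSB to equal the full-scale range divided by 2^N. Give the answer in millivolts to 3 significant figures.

0.977 mV

Full-scale range = 2 V − (-2 V) = 4 V.
N ≥ (66.0 − 1.76)/6.02 = 10.671 → N_min = 11.
One LSB is 4 V / 2048 = 1.9531 mV.
Half an LSB is 0.977 mV.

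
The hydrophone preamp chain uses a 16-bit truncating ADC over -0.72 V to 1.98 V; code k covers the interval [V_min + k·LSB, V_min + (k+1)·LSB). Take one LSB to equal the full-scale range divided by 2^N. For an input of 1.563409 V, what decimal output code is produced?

55424

The full-scale span is 1.98 − (-0.72) = 2.7 V. LSB = 2.7 V / 2^16 ≈ 41.20 µV.
(V_in − V_min) × 2^16/range = (1.563409 − (-0.72)) × 65536/2.7 = 55424.256.
Floor → code = 55424.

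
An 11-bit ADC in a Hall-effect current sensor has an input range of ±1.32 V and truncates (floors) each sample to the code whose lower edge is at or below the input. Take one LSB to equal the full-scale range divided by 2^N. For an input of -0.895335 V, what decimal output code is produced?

329

Span: 1.32 V − (-1.32 V) = 2.64 V. LSB = 2.64 V / 2^11 ≈ 1.289 mV.
code = ⌊(V_in − V_min)/LSB⌋ = ⌊(V_in − V_min) × 2^11 / range⌋
     = ⌊(-0.895335 − (-1.32)) × 2048 / 2.64⌋ = ⌊0.424665 × 2048/2.64⌋
     = ⌊329.437⌋ = 329.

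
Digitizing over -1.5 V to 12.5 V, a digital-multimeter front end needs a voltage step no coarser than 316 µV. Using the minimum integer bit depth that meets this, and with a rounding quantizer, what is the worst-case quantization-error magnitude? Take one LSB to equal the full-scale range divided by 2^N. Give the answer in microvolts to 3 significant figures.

107 µV

Full-scale range = 12.5 V − (-1.5 V) = 14 V.
Need 2^N ≥ 14 V / 316 µV = 44300 → N_min = 16.
Step size = 14/65536 V = 213.62 µV.
Max error for round-to-nearest is LSB/2 = 107 µV.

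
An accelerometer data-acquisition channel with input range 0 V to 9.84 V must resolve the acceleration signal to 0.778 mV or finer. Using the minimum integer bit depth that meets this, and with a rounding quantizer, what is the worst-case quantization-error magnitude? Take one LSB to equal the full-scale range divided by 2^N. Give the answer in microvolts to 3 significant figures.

300 µV

Full-scale range = 9.84 V.
Levels needed ≥ 9.84/0.778 mV = 12650. 2^14 = 16384 suffices, so N_min = 14.
One LSB is 9.84 V / 16384 = 0.60059 mV.
Half an LSB is 300 µV.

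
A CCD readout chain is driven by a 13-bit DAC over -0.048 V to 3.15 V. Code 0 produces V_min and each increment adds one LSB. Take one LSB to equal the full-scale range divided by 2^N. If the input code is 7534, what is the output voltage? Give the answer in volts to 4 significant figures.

2.893 V

Span: 3.15 V − (-0.048 V) = 3.198 V. LSB = 3.198 V / 2^13.
V_out = -0.048 + 7534 × (3.198/8192) V
      = -0.048 + 2.94113 = 2.89313 V.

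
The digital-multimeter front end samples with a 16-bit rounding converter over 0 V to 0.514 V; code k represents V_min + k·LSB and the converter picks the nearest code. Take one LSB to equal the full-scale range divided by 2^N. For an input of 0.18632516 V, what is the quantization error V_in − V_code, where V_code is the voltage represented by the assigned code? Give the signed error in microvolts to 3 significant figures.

−1.41 µV

Range is 0.514 V. LSB = 0.514 V / 2^16 ≈ 7.843 µV.
(0.18632516 − (0)) / LSB = 0.18632516 × 65536/0.514 = 23756.8204. Nearest integer: k = 23757.
V_code = V_min + k × range/2^16 = 0 + 23757 × 0.514/65536 = 0.18632656860 V.
e = 0.18632516 − (0.18632656860) = −1.41 µV.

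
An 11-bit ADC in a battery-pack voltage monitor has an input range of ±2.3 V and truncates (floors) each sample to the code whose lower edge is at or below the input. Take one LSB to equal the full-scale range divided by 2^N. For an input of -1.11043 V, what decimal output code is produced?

529

Span: 2.3 V − (-2.3 V) = 4.6 V. LSB = 4.6 V / 2^11 ≈ 2.246 mV.
code = ⌊(V_in − V_min)/LSB⌋ = ⌊(V_in − V_min) × 2^11 / range⌋
     = ⌊(-1.11043 − (-2.3)) × 2048 / 4.6⌋ = ⌊1.18957 × 2048/4.6⌋
     = ⌊529.617⌋ = 529.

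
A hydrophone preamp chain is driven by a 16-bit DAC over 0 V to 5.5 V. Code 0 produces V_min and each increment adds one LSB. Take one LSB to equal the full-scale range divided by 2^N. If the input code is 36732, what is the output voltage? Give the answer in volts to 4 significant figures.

3.083 V

V_FS = 5.5 V. LSB = 5.5 V / 2^16.
V_out = V_min + code × LSB = 0 V + 36732 × 5.5 V / 65536
      = 0 + 3.08267 = 3.08267 V.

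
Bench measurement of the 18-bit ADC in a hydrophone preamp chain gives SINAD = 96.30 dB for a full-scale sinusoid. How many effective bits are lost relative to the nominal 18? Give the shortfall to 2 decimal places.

ENOB = (SINAD − 1.76)/6.02 = (96.30 − 1.76)/6.02 = 15.7043 bits.
Lost resolution: 18 − 15.7043 = 2.2957 bits.

2.30 bits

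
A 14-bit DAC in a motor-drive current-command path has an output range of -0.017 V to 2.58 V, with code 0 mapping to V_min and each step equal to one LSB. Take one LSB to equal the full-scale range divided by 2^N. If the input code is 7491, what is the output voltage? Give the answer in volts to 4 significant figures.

The full-scale span is 2.58 − (-0.017) = 2.597 V. LSB = 2.597 V / 2^14.
Output = V_min + (7491/16384) × range = -0.017 + 0.457214 × 2.597 V
      = -0.017 V + 1.18739 V = 1.17039 V.

1.170 V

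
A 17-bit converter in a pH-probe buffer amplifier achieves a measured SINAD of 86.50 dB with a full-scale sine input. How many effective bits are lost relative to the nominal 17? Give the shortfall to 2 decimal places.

2.92 bits

N_eff = (86.50 − 1.76)/6.02 = 14.0764 bits.
Lost resolution: 17 − 14.0764 = 2.9236 bits.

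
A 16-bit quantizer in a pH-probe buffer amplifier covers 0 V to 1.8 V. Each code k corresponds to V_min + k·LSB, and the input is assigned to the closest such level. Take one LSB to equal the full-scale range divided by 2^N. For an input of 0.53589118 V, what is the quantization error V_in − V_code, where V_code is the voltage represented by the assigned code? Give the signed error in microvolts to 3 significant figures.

+5.56 µV

Range is 1.8 V. LSB = 1.8 V / 2^16 ≈ 27.47 µV.
(V_in − V_min)/LSB = (0.53589118 − (0)) × 65536/1.8 = 19511.2024 → nearest code k = 19511.
V_code = V_min + k × range/2^16 = 0 + 19511 × 1.8/65536 = 0.53588562012 V.
Error = V_in − V_code = 0.53589118 − (0.53588562012) = +5.56 µV.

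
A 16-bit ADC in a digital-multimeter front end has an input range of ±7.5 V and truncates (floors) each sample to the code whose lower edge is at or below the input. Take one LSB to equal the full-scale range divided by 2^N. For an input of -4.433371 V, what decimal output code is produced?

13398

Full-scale range = 7.5 V − (-7.5 V) = 15 V. LSB = 15 V / 2^16 ≈ 228.9 µV.
(V_in − V_min) × 2^16/range = (-4.433371 − (-7.5)) × 65536/15 = 13398.307.
Floor → code = 13398.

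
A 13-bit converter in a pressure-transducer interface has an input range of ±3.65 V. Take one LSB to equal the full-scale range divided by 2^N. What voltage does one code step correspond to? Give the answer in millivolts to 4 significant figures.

Span: 3.65 V − (-3.65 V) = 7.3 V.
Number of codes = 2^13 = 8192.
Step size = 7.3/8192 V = 0.8911 mV.

0.8911 mV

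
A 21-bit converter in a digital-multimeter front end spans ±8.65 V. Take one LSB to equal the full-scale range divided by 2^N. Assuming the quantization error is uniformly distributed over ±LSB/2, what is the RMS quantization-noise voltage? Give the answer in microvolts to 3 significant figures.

The full-scale span is 8.65 − (-8.65) = 17.3 V.
Step size = 17.3/2097152 V = 8.2493 µV.
RMS of a uniform error over width LSB is LSB/√12 = 2.38 µV.

2.38 µV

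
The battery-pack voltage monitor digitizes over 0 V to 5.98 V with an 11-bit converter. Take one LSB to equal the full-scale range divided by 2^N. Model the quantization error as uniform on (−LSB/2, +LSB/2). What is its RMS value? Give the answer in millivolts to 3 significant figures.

0.843 mV

Full-scale range = 5.98 V.
Step size = 5.98/2048 V = 2.9199 mV.
σ_q = LSB/√12 = 2.9199 mV/3.4641 = 0.843 mV.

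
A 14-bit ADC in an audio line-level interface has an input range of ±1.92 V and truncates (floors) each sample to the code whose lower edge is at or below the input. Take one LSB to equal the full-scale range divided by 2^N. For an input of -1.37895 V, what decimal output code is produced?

Range = 1.92 − (-1.92) = 3.84 V. LSB = 3.84 V / 2^14 ≈ 234.4 µV.
(V_in − V_min) × 2^14/range = (-1.37895 − (-1.92)) × 16384/3.84 = 2308.480.
Floor → code = 2308.

2308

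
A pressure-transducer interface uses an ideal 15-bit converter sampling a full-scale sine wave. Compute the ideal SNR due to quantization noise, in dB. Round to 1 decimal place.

92.1 dB

SNR = 6.02·15 + 1.76 = 92.06 dB.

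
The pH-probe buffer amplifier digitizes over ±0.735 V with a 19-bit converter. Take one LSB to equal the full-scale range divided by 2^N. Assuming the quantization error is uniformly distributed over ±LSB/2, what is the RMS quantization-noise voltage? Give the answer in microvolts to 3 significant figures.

0.809 µV

Full-scale range = 0.735 V − (-0.735 V) = 1.47 V.
LSB = 1.47 V / 2^19 = 2.8038 µV.
V_rms = LSB/√12 = 2.8038 µV / √12 = 0.809 µV.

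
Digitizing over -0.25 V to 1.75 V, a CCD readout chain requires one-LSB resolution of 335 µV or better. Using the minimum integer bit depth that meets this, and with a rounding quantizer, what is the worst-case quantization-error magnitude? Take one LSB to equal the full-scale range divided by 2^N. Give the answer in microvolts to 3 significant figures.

122 µV

Full-scale range = 1.75 V − (-0.25 V) = 2 V.
2 V / 335 µV = 5970. Since 2^12 = 4096 and 2^13 = 8192, N = 13.
LSB = 2 V ÷ 2^13 = 2/8192 V = 244.14 µV.
Half an LSB is 122 µV.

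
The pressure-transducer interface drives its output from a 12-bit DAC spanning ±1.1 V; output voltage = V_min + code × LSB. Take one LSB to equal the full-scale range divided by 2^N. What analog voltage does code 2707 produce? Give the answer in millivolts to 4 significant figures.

354.0 mV

Span: 1.1 V − (-1.1 V) = 2.2 V. LSB = 2.2 V / 2^12.
V_out = V_min + code × LSB = -1.1 V + 2707 × 2.2 V / 4096
      = -1.1 V + 1.45396 V = 0.353955 V.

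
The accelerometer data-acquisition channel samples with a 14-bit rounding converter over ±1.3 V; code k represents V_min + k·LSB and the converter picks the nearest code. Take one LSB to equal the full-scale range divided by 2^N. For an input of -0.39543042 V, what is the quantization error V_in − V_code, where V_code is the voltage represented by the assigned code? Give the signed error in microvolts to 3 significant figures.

Full-scale range = 1.3 V − (-1.3 V) = 2.6 V. LSB = 2.6 V / 2^14 ≈ 158.7 µV.
(V_in − V_min)/LSB = (-0.39543042 − (-1.3)) × 16384/2.6 = 5700.1800 → nearest code k = 5700.
V_code = -1.3 + (5700/16384) × 2.6 = -0.39545898438 V.
e = -0.39543042 − (-0.39545898438) = +28.6 µV.

+28.6 µV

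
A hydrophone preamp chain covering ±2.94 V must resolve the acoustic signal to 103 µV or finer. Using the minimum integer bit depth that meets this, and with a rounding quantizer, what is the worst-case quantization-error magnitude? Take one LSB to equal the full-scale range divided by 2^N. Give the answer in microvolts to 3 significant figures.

Full-scale range = 2.94 V − (-2.94 V) = 5.88 V.
5.88 V / 103 µV = 57090. Since 2^15 = 32768 and 2^16 = 65536, N = 16.
LSB = 5.88 V / 2^16 = 89.722 µV.
Max error for round-to-nearest is LSB/2 = 44.9 µV.

44.9 µV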